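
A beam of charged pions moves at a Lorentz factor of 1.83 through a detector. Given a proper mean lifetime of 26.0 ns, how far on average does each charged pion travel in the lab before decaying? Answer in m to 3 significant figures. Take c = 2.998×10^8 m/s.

d ≈ 11.9 m

β = √(1 − 1/γ²) = √(1 − 1/1.83²) = 0.83749
Dilated lifetime: Δt = γτ₀ = 1.83 × 26.0 ns = 47.580 ns
d = vΔt = 0.83749c × 47.580 ns = 2.5108×10^8 m/s × 4.7580×10^-8 s = 11.9 m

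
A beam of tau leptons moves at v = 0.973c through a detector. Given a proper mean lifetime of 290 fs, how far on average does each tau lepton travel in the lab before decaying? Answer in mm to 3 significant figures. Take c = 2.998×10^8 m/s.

d ≈ 0.367 mm

γ = 1/√(1 − 0.973²) = 4.3327
Dilated lifetime: Δt = γτ₀ = 4.3327 × 290 fs = 1256.5 fs
d = vΔt = 0.973c × 1256.5 fs = 2.9171×10^8 m/s × 1.2565×10^-12 s = 0.367 mm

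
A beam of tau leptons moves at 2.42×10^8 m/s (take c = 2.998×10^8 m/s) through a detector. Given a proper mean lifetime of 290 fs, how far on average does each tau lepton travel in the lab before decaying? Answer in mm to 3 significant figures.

d ≈ 0.119 mm

β = v/c = 2.42×10^8 / 2.998×10^8 = 0.80720
γ = 1/√(1 − 0.80720²) = 1.6941
Dilated lifetime: Δt = γτ₀ = 1.6941 × 290 fs = 491.30 fs
d = vΔt = 0.80720c × 491.30 fs = 2.4200×10^8 m/s × 4.9130×10^-13 s = 0.119 mm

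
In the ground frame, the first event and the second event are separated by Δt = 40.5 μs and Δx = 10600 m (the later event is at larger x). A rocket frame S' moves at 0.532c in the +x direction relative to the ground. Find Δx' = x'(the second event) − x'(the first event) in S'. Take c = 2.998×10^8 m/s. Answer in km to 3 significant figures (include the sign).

Δx' ≈ 4.89 km

γ = 1/√(1 − 0.532²) = 1.1810
Δx' = γ(Δx − vΔt) = 1.1810 × (10600 m − 0.532×(2.998×10^8 m/s)×40.5×10^-6 s)
= 1.1810 × (4140.5 m) = 4.89 km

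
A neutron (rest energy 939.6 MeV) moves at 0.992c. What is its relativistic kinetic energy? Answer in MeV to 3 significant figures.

K ≈ 6500 MeV

γ = 1/√(1 − 0.992²) = 7.9216
K = (γ − 1)m₀c² = (7.9216 − 1) × 939.6 MeV = 6.9216 × 939.6 MeV = 6500 MeV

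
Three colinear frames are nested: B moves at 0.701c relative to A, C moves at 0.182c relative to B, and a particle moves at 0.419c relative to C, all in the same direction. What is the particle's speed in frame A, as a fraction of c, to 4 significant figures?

Compose boost 2: (0.182 + 0.701)/(1 + 0.182×0.701) = 0.8830/1.12758 = 0.783092
Compose boost 3: (0.419 + 0.783092)/(1 + 0.419×0.783092) = 1.20209/1.32812 = 0.9051

u ≈ 0.9051c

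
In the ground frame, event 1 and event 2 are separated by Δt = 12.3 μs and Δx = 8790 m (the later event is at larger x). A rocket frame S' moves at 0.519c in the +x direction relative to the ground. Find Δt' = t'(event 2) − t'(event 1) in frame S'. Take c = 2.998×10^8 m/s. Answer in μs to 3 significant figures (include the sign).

γ = 1/√(1 − 0.519²) = 1.1699
Δt' = γ(Δt − vΔx/c²) = 1.1699 × (12.3 μs − 0.519×8790 m / (2.998×10^8 m/s))
= 1.1699 × (-2.9168 μs) = -3.41 μs

Δt' ≈ -3.41 μs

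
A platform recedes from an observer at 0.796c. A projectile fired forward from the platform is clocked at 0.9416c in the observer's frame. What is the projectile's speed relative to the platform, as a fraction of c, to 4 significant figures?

Inverse velocity addition: u' = (u − v)/(1 − uv/c²)
= (0.9416 − 0.796)/(1 − 0.9416×0.796) = 0.1456/0.250486 = 0.5813

u' ≈ 0.5813c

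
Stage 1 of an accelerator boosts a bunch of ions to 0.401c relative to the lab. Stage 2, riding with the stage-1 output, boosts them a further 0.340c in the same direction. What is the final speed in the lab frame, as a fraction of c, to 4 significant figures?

Compose boost 2: (0.340 + 0.401)/(1 + 0.340×0.401) = 0.7410/1.13634 = 0.6521

u ≈ 0.6521c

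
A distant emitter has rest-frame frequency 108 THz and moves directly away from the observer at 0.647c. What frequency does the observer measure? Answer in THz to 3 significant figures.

f_obs ≈ 50.0 THz

Relativistic Doppler: f_obs = f_src √((1−β)/(1+β))
= 108 × √(0.35300/1.6470) = 108 × 0.46296 = 50.0 THz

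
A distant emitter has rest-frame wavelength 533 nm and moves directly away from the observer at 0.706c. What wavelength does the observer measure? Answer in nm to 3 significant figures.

Relativistic Doppler: λ_obs = λ_src √((1+β)/(1−β))
= 533 × √(1.7060/0.29400) = 533 × 2.4089 = 1280 nm

λ_obs ≈ 1280 nm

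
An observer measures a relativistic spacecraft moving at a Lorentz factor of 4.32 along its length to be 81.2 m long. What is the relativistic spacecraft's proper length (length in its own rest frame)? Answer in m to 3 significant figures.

L₀ ≈ 351 m

γ = 4.32 (given)
L₀ = γL = 4.32 × 81.2 = 351 m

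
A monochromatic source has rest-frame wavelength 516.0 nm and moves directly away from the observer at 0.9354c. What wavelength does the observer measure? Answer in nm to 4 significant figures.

Relativistic Doppler: λ_obs = λ_src √((1+β)/(1−β))
= 516.0 × √(1.93540/0.0646000) = 516.0 × 5.47355 = 2824 nm

λ_obs ≈ 2824 nm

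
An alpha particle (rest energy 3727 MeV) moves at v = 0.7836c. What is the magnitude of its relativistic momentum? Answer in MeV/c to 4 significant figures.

p ≈ 4701 MeV/c

γ = 1/√(1 − 0.7836²) = 1.60962
p = γβm₀c = 1.60962 × 0.7836 × 3727 MeV/c = 4701 MeV/c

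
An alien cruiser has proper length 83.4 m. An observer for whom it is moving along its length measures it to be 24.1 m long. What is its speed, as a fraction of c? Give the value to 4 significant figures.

γ = L₀/L = 83.4/24.1 = 3.46058
β = √(1 − 1/γ²) = 0.9573

β ≈ 0.9573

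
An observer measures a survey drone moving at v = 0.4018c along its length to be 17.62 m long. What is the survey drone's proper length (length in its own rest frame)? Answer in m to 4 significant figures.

L₀ ≈ 19.24 m

γ = 1/√(1 − 0.4018²) = 1.09203
L₀ = γL = 1.09203 × 17.62 = 19.24 m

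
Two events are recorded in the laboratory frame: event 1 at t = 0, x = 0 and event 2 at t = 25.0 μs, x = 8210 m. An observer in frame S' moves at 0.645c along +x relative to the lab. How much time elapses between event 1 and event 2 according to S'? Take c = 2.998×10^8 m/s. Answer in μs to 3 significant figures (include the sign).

γ = 1/√(1 − 0.645²) = 1.3086
Δt' = γ(Δt − vΔx/c²) = 1.3086 × (25.0 μs − 0.645×8210 m / (2.998×10^8 m/s))
= 1.3086 × (7.3367 μs) = 9.60 μs

Δt' ≈ 9.60 μs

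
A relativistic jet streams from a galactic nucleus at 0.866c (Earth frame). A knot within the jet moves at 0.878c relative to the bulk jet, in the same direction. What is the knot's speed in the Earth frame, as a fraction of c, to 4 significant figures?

Relativistic velocity addition: u = (u' + v)/(1 + u'v/c²)
= (0.878 + 0.866)/(1 + 0.878×0.866) = 1.744/1.76035 = 0.9907

u ≈ 0.9907c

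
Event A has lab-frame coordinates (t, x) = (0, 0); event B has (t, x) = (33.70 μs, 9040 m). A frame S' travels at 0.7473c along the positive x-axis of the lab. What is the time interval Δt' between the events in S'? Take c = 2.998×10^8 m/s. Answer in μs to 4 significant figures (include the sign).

γ = 1/√(1 − 0.7473²) = 1.50492
Δt' = γ(Δt − vΔx/c²) = 1.50492 × (33.70 μs − 0.7473×9040 m / (2.998×10^8 m/s))
= 1.50492 × (11.1663 μs) = 16.80 μs

Δt' ≈ 16.80 μs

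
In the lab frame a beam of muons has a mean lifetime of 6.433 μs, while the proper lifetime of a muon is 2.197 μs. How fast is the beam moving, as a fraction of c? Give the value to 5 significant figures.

β ≈ 0.93987

γ = Δt/τ₀ = 6.433/2.197 = 2.928084
β = √(1 − 1/γ²) = √(1 − 1/2.928084²) = 0.93987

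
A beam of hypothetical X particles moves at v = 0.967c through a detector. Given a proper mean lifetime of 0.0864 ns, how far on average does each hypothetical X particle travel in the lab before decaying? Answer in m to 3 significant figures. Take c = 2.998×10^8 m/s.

d ≈ 0.0983 m

γ = 1/√(1 − 0.967²) = 3.9250
Dilated lifetime: Δt = γτ₀ = 3.9250 × 0.0864 ns = 0.33912 ns
d = vΔt = 0.967c × 0.33912 ns = 2.8991×10^8 m/s × 3.3912×10^-10 s = 0.0983 m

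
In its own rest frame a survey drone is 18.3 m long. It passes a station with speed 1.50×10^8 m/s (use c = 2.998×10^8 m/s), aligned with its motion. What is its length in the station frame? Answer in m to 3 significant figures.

β = v/c = 1.50×10^8 / 2.998×10^8 = 0.50033
γ = 1/√(1 − 0.50033²) = 1.1550
Length contraction: L = L₀/γ = 18.3/1.1550 = 15.8 m

L ≈ 15.8 m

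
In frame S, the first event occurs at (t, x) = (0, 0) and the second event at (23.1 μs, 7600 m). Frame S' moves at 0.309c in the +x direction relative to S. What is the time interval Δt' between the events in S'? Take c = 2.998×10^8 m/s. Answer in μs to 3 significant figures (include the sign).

Δt' ≈ 16.1 μs

γ = 1/√(1 − 0.309²) = 1.0515
Δt' = γ(Δt − vΔx/c²) = 1.0515 × (23.1 μs − 0.309×7600 m / (2.998×10^8 m/s))
= 1.0515 × (15.267 μs) = 16.1 μs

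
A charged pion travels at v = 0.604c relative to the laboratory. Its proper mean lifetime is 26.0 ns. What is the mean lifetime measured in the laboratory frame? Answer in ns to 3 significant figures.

γ = 1/√(1 − 0.604²) = 1.2547
Time dilation: Δt = γτ₀ = 1.2547 × 26.0 ns = 32.6 ns

Δt ≈ 32.6 ns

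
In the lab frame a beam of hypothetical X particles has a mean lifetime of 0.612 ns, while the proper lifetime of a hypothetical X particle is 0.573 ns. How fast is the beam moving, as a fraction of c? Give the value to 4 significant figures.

β ≈ 0.3513

γ = Δt/τ₀ = 0.612/0.573 = 1.06806
β = √(1 − 1/γ²) = √(1 − 1/1.06806²) = 0.3513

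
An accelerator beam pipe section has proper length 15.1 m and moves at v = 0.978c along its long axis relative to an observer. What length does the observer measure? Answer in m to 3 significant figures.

γ = 1/√(1 − 0.978²) = 4.7938
Length contraction: L = L₀/γ = 15.1/4.7938 = 3.15 m

L ≈ 3.15 m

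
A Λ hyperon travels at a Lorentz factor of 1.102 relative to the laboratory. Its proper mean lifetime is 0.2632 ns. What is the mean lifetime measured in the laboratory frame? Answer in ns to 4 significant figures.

γ = 1.102 (given)
Time dilation: Δt = γτ₀ = 1.102 × 0.2632 ns = 0.2900 ns

Δt ≈ 0.2900 ns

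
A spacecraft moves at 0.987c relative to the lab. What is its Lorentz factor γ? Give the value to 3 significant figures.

γ ≈ 6.22

γ = 1/√(1 − β²) = 1/√(1 − 0.987²) = 1/√(0.025831) = 6.22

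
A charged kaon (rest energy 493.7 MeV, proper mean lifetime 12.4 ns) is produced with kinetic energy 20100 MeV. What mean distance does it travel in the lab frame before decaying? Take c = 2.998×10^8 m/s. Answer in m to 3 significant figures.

d ≈ 155 m

γ = 1 + K/(m₀c²) = 1 + 20100/493.7 = 41.713
β = √(1 − 1/γ²) = 0.99971
Dilated lifetime: γτ₀ = 41.713 × 12.4 ns = 517.24 ns
d = βc·γτ₀ = 0.99971 × (2.998×10^8 m/s) × 5.1724×10^-7 s = 155 m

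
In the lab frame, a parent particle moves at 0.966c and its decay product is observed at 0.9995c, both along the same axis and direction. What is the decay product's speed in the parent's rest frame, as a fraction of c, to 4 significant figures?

Inverse velocity addition: u' = (u − v)/(1 − uv/c²)
= (0.9995 − 0.966)/(1 − 0.9995×0.966) = 0.03350/0.0344830 = 0.9715

u' ≈ 0.9715c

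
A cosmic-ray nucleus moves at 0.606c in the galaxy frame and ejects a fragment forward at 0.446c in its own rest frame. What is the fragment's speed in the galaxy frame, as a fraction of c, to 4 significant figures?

u ≈ 0.8282c

Compose boost 2: (0.446 + 0.606)/(1 + 0.446×0.606) = 1.052/1.27028 = 0.8282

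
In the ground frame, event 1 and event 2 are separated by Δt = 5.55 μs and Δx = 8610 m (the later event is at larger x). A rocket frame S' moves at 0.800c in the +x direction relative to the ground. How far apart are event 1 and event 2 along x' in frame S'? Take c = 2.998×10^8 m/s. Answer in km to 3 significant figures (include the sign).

Δx' ≈ 12.1 km

γ = 1/√(1 − 0.800²) = 1.6667
Δx' = γ(Δx − vΔt) = 1.6667 × (8610 m − 0.800×(2.998×10^8 m/s)×5.55×10^-6 s)
= 1.6667 × (7278.9 m) = 12.1 km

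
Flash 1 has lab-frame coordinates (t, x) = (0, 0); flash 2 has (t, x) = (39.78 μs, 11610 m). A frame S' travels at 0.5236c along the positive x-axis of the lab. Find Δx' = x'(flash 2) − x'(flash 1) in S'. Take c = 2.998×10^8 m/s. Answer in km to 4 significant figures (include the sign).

Δx' ≈ 6.298 km

γ = 1/√(1 − 0.5236²) = 1.17376
Δx' = γ(Δx − vΔt) = 1.17376 × (11610 m − 0.5236×(2.998×10^8 m/s)×39.78×10^-6 s)
= 1.17376 × (5365.52 m) = 6.298 km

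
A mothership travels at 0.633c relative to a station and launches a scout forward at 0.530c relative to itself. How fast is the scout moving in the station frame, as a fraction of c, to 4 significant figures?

Compose boost 2: (0.530 + 0.633)/(1 + 0.530×0.633) = 1.163/1.33549 = 0.8708

u ≈ 0.8708c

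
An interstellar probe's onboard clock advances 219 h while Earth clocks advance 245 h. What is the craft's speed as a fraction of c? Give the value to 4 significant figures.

γ = Δt/τ₀ = 245/219 = 1.11872
β = √(1 − 1/γ²) = √(1 − 1/1.11872²) = 0.4483

β ≈ 0.4483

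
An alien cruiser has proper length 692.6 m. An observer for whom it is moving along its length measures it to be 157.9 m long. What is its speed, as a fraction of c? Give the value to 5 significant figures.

β ≈ 0.97367

γ = L₀/L = 692.6/157.9 = 4.386320
β = √(1 − 1/γ²) = 0.97367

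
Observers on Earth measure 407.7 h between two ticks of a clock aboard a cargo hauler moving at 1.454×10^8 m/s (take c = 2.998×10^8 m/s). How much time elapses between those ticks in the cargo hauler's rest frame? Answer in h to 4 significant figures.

β = v/c = 1.454×10^8 / 2.998×10^8 = 0.484990
γ = 1/√(1 − 0.484990²) = 1.14348
Proper time: τ₀ = Δt/γ = 407.7/1.14348 = 356.5 h

τ₀ ≈ 356.5 h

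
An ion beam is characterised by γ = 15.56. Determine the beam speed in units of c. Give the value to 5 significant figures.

β ≈ 0.99793

β = √(1 − 1/γ²) = √(1 − 1/15.56²) = √(0.9958697) = 0.99793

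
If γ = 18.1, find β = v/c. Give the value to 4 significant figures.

β = √(1 − 1/γ²) = √(1 − 1/18.1²) = √(0.996948) = 0.9985

β ≈ 0.9985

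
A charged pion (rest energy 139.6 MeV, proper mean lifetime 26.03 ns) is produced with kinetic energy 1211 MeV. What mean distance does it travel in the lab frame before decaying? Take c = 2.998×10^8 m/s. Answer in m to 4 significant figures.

γ = 1 + K/(m₀c²) = 1 + 1211/139.6 = 9.67479
β = √(1 − 1/γ²) = 0.994644
Dilated lifetime: γτ₀ = 9.67479 × 26.03 ns = 251.835 ns
d = βc·γτ₀ = 0.994644 × (2.998×10^8 m/s) × 2.51835×10^-7 s = 75.10 m

d ≈ 75.10 m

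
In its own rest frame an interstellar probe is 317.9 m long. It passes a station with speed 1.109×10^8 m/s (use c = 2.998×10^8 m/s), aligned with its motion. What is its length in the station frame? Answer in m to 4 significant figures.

β = v/c = 1.109×10^8 / 2.998×10^8 = 0.369913
γ = 1/√(1 − 0.369913²) = 1.07635
Length contraction: L = L₀/γ = 317.9/1.07635 = 295.4 m

L ≈ 295.4 m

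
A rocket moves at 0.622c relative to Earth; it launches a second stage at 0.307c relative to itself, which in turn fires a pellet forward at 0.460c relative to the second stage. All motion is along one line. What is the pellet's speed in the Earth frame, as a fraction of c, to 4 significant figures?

Compose boost 2: (0.307 + 0.622)/(1 + 0.307×0.622) = 0.9290/1.19095 = 0.780047
Compose boost 3: (0.460 + 0.780047)/(1 + 0.460×0.780047) = 1.24005/1.35882 = 0.9126

u ≈ 0.9126c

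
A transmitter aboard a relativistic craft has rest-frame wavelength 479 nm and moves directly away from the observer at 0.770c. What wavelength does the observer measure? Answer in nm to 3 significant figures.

λ_obs ≈ 1330 nm

Relativistic Doppler: λ_obs = λ_src √((1+β)/(1−β))
= 479 × √(1.7700/0.23000) = 479 × 2.7741 = 1330 nm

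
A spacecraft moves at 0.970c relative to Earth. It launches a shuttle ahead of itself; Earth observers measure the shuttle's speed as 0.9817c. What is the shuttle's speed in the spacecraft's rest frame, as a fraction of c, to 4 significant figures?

Inverse velocity addition: u' = (u − v)/(1 − uv/c²)
= (0.9817 − 0.970)/(1 − 0.9817×0.970) = 0.01170/0.0477510 = 0.2450

u' ≈ 0.2450c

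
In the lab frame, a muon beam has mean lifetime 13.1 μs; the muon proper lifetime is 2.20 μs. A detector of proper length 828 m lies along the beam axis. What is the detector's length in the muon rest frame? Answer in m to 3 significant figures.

Time dilation ⇒ γ = Δt/τ₀ = 13.1/2.20 = 5.9545
Length contraction: L = L₀/γ = 828/5.9545 = 139 m

L ≈ 139 m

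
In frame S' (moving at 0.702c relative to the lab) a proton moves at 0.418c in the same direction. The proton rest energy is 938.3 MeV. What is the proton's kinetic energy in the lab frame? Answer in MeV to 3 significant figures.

K ≈ 938 MeV

u_lab = (0.418 + 0.702)/(1 + 0.418×0.702) = 0.865911
γ = 1/√(1 − 0.865911²) = 1.9992
K = (γ − 1)m₀c² = (1.9992 − 1) × 938.3 = 0.99921 × 938.3 = 938 MeV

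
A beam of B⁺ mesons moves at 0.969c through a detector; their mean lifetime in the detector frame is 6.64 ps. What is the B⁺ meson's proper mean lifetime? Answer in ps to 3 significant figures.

γ = 1/√(1 − 0.969²) = 4.0476
Proper time: τ₀ = Δt/γ = 6.64/4.0476 = 1.64 ps

τ₀ ≈ 1.64 ps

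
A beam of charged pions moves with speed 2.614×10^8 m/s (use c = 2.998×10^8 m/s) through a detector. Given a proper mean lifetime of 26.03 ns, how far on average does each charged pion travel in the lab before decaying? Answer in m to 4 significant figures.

β = v/c = 2.614×10^8 / 2.998×10^8 = 0.871915
γ = 1/√(1 − 0.871915²) = 2.04224
Dilated lifetime: Δt = γτ₀ = 2.04224 × 26.03 ns = 53.1596 ns
d = vΔt = 0.871915c × 53.1596 ns = 2.61400×10^8 m/s × 5.31596×10^-8 s = 13.90 m

d ≈ 13.90 m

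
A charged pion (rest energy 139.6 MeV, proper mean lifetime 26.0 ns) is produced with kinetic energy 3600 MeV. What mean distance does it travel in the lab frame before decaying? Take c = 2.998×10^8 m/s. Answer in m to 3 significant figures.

γ = 1 + K/(m₀c²) = 1 + 3600/139.6 = 26.788
β = √(1 − 1/γ²) = 0.99930
Dilated lifetime: γτ₀ = 26.788 × 26.0 ns = 696.49 ns
d = βc·γτ₀ = 0.99930 × (2.998×10^8 m/s) × 6.9649×10^-7 s = 209 m

d ≈ 209 m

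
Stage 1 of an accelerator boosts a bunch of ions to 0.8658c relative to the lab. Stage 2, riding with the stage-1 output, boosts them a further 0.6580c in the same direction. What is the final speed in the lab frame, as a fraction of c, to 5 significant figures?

u ≈ 0.97076c

Compose boost 2: (0.6580 + 0.8658)/(1 + 0.6580×0.8658) = 1.5238/1.569696 = 0.97076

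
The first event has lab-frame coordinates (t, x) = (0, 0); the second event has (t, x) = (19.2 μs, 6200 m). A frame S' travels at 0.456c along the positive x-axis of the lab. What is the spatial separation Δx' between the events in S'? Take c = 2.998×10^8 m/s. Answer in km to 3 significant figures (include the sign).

Δx' ≈ 4.02 km

γ = 1/√(1 − 0.456²) = 1.1236
Δx' = γ(Δx − vΔt) = 1.1236 × (6200 m − 0.456×(2.998×10^8 m/s)×19.2×10^-6 s)
= 1.1236 × (3575.2 m) = 4.02 km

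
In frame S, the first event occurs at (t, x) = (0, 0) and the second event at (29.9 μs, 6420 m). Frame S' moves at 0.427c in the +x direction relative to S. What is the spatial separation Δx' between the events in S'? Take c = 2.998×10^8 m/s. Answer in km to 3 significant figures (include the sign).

Δx' ≈ 2.87 km

γ = 1/√(1 − 0.427²) = 1.1059
Δx' = γ(Δx − vΔt) = 1.1059 × (6420 m − 0.427×(2.998×10^8 m/s)×29.9×10^-6 s)
= 1.1059 × (2592.4 m) = 2.87 km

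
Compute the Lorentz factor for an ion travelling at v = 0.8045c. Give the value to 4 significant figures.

γ ≈ 1.684

γ = 1/√(1 − β²) = 1/√(1 − 0.8045²) = 1/√(0.352780) = 1.684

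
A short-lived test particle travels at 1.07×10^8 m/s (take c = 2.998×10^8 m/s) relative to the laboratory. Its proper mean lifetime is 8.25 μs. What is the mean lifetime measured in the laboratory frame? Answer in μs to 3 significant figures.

Δt ≈ 8.83 μs

β = v/c = 1.07×10^8 / 2.998×10^8 = 0.35690
γ = 1/√(1 − 0.35690²) = 1.0705
Time dilation: Δt = γτ₀ = 1.0705 × 8.25 μs = 8.83 μs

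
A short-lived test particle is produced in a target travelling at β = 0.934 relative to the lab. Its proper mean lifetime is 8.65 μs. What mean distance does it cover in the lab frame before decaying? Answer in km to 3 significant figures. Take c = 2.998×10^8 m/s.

d ≈ 6.78 km

γ = 1/√(1 − 0.934²) = 2.7990
Dilated lifetime: Δt = γτ₀ = 2.7990 × 8.65 μs = 24.211 μs
d = vΔt = 0.934c × 24.211 μs = 2.8001×10^8 m/s × 2.4211×10^-5 s = 6.78 km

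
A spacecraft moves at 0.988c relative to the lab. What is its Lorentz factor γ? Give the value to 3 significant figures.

γ = 1/√(1 − β²) = 1/√(1 − 0.988²) = 1/√(0.023856) = 6.47

γ ≈ 6.47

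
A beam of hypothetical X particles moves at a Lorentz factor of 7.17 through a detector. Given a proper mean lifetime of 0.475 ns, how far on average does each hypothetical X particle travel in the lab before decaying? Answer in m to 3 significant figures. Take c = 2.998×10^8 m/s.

d ≈ 1.01 m

β = √(1 − 1/γ²) = √(1 − 1/7.17²) = 0.99023
Dilated lifetime: Δt = γτ₀ = 7.17 × 0.475 ns = 3.4057 ns
d = vΔt = 0.99023c × 3.4057 ns = 2.9687×10^8 m/s × 3.4058×10^-9 s = 1.01 m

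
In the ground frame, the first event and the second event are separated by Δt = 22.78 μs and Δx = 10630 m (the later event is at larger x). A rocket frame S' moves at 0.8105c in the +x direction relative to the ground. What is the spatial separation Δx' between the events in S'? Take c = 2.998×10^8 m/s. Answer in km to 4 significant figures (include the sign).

γ = 1/√(1 − 0.8105²) = 1.70725
Δx' = γ(Δx − vΔt) = 1.70725 × (10630 m − 0.8105×(2.998×10^8 m/s)×22.78×10^-6 s)
= 1.70725 × (5094.74 m) = 8.698 km

Δx' ≈ 8.698 km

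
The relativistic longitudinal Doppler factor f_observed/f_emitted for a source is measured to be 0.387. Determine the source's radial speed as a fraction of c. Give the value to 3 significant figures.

f_obs/f_src = √((1−β)/(1+β)) = 0.387  ⇒  (1−β)/(1+β) = 0.14977
β = |1 − D²|/(1 + D²) = |1 − 0.14977|/(1 + 0.14977) = 0.739

β ≈ 0.739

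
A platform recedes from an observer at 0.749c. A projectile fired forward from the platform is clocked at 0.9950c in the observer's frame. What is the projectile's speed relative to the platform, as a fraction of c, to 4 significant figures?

u' ≈ 0.9657c

Inverse velocity addition: u' = (u − v)/(1 − uv/c²)
= (0.9950 − 0.749)/(1 − 0.9950×0.749) = 0.2460/0.254745 = 0.9657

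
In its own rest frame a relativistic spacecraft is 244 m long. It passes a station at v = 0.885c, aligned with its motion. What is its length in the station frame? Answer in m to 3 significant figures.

L ≈ 114 m

γ = 1/√(1 − 0.885²) = 2.1478
Length contraction: L = L₀/γ = 244/2.1478 = 114 m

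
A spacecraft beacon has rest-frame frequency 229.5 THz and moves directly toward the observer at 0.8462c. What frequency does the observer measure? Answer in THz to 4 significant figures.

f_obs ≈ 795.1 THz

Relativistic Doppler: f_obs = f_src √((1+β)/(1−β))
= 229.5 × √(1.84620/0.153800) = 229.5 × 3.46466 = 795.1 THz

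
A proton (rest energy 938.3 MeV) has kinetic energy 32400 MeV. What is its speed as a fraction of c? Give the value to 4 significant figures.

γ = 1 + K/(m₀c²) = 1 + 32400/938.3 = 35.5305
β = √(1 − 1/γ²) = 0.9996

β ≈ 0.9996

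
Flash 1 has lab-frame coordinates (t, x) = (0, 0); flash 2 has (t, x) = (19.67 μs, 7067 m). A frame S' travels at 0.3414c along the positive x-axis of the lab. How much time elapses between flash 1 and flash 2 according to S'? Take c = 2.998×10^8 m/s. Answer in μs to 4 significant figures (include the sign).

γ = 1/√(1 − 0.3414²) = 1.06392
Δt' = γ(Δt − vΔx/c²) = 1.06392 × (19.67 μs − 0.3414×7067 m / (2.998×10^8 m/s))
= 1.06392 × (11.6224 μs) = 12.37 μs

Δt' ≈ 12.37 μs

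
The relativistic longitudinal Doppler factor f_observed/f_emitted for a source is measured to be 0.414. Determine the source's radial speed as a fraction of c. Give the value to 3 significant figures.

f_obs/f_src = √((1−β)/(1+β)) = 0.414  ⇒  (1−β)/(1+β) = 0.17140
β = |1 − D²|/(1 + D²) = |1 − 0.17140|/(1 + 0.17140) = 0.707

β ≈ 0.707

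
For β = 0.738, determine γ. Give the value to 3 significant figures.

γ = 1/√(1 − β²) = 1/√(1 − 0.738²) = 1/√(0.45536) = 1.48

γ ≈ 1.48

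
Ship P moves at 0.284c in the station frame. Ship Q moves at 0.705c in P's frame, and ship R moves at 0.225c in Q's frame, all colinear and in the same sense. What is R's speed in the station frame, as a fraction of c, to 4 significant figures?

u ≈ 0.8849c

Compose boost 2: (0.705 + 0.284)/(1 + 0.705×0.284) = 0.9890/1.20022 = 0.824016
Compose boost 3: (0.225 + 0.824016)/(1 + 0.225×0.824016) = 1.04902/1.18540 = 0.8849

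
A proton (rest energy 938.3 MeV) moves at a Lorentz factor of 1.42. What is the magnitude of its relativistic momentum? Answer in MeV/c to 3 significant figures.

p ≈ 946 MeV/c

β = √(1 − 1/γ²) = √(1 − 1/1.42²) = 0.70998
p = γβm₀c = 1.42 × 0.70998 × 938.3 MeV/c = 946 MeV/c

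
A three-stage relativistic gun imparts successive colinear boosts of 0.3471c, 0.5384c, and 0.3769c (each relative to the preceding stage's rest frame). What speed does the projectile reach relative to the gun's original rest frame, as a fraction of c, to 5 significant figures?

Compose boost 2: (0.5384 + 0.3471)/(1 + 0.5384×0.3471) = 0.88550/1.186879 = 0.7460746
Compose boost 3: (0.3769 + 0.7460746)/(1 + 0.3769×0.7460746) = 1.122975/1.281196 = 0.87651

u ≈ 0.87651c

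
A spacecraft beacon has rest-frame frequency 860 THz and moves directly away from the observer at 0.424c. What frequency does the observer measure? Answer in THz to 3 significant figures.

Relativistic Doppler: f_obs = f_src √((1−β)/(1+β))
= 860 × √(0.57600/1.4240) = 860 × 0.63600 = 547 THz

f_obs ≈ 547 THz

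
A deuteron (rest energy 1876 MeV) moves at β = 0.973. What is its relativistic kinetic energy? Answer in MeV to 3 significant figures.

γ = 1/√(1 − 0.973²) = 4.3327
K = (γ − 1)m₀c² = (4.3327 − 1) × 1876 MeV = 3.3327 × 1876 MeV = 6250 MeV

K ≈ 6250 MeV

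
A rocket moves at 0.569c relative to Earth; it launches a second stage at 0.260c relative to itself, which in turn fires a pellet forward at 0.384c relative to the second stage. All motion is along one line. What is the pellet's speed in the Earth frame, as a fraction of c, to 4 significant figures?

u ≈ 0.8660c

Compose boost 2: (0.260 + 0.569)/(1 + 0.260×0.569) = 0.8290/1.14794 = 0.722163
Compose boost 3: (0.384 + 0.722163)/(1 + 0.384×0.722163) = 1.10616/1.27731 = 0.8660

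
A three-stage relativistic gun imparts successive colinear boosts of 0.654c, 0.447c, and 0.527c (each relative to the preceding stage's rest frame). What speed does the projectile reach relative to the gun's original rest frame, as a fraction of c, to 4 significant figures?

u ≈ 0.9517c

Compose boost 2: (0.447 + 0.654)/(1 + 0.447×0.654) = 1.101/1.29234 = 0.851944
Compose boost 3: (0.527 + 0.851944)/(1 + 0.527×0.851944) = 1.37894/1.44897 = 0.9517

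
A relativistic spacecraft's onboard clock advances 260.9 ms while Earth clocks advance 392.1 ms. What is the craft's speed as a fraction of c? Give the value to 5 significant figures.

γ = Δt/τ₀ = 392.1/260.9 = 1.502875
β = √(1 − 1/γ²) = √(1 − 1/1.502875²) = 0.74649

β ≈ 0.74649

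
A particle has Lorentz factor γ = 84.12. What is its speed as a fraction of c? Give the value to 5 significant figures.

β = √(1 − 1/γ²) = √(1 − 1/84.12²) = √(0.9998587) = 0.99993

β ≈ 0.99993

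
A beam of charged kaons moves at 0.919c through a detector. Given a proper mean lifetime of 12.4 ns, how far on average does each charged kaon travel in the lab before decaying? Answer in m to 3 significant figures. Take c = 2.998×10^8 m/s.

d ≈ 8.67 m

γ = 1/√(1 − 0.919²) = 2.5364
Dilated lifetime: Δt = γτ₀ = 2.5364 × 12.4 ns = 31.452 ns
d = vΔt = 0.919c × 31.452 ns = 2.7552×10^8 m/s × 3.1452×10^-8 s = 8.67 m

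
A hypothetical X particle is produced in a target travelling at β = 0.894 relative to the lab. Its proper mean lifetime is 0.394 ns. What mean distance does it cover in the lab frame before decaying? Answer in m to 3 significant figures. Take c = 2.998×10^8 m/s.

γ = 1/√(1 − 0.894²) = 2.2318
Dilated lifetime: Δt = γτ₀ = 2.2318 × 0.394 ns = 0.87933 ns
d = vΔt = 0.894c × 0.87933 ns = 2.6802×10^8 m/s × 8.7933×10^-10 s = 0.236 m

d ≈ 0.236 m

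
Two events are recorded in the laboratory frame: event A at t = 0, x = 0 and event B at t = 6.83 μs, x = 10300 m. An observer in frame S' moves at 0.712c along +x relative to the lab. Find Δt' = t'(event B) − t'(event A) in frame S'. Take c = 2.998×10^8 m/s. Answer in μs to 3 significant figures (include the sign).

Δt' ≈ -25.1 μs

γ = 1/√(1 − 0.712²) = 1.4241
Δt' = γ(Δt − vΔx/c²) = 1.4241 × (6.83 μs − 0.712×10300 m / (2.998×10^8 m/s))
= 1.4241 × (-17.632 μs) = -25.1 μs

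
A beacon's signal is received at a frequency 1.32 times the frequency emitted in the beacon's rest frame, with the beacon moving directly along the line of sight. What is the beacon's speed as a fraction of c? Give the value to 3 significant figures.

f_obs/f_src = √((1+β)/(1−β)) = 1.32  ⇒  (1+β)/(1−β) = 1.7424
β = |1 − D²|/(1 + D²) = |1 − 1.7424|/(1 + 1.7424) = 0.271

β ≈ 0.271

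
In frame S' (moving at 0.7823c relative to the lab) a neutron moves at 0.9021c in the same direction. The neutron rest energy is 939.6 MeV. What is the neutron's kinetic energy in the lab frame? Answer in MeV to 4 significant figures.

K ≈ 5023 MeV

u_lab = (0.9021 + 0.7823)/(1 + 0.9021×0.7823) = 0.9875050
γ = 1/√(1 − 0.9875050²) = 6.34568
K = (γ − 1)m₀c² = (6.34568 − 1) × 939.6 = 5.34568 × 939.6 = 5023 MeV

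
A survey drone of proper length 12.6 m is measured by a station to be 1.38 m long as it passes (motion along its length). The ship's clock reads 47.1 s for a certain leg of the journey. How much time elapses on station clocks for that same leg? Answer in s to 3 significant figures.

Δt ≈ 430 s

Length contraction ⇒ γ = L₀/L = 12.6/1.38 = 9.1304
Time dilation: Δt = γτ₀ = 9.1304 × 47.1 s = 430 s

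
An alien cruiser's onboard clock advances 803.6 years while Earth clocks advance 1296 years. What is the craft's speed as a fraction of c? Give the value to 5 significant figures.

β ≈ 0.78455

γ = Δt/τ₀ = 1296/803.6 = 1.612743
β = √(1 − 1/γ²) = √(1 − 1/1.612743²) = 0.78455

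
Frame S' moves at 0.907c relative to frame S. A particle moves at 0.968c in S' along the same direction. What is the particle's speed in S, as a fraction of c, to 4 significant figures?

u ≈ 0.9984c

Relativistic velocity addition: u = (u' + v)/(1 + u'v/c²)
= (0.968 + 0.907)/(1 + 0.968×0.907) = 1.875/1.87798 = 0.9984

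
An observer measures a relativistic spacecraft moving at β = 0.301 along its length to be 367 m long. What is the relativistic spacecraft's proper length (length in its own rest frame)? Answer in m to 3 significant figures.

L₀ ≈ 385 m

γ = 1/√(1 − 0.301²) = 1.0486
L₀ = γL = 1.0486 × 367 = 385 m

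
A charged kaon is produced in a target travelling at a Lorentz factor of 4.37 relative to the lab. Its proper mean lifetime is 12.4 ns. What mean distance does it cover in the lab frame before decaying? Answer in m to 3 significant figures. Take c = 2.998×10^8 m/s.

β = √(1 − 1/γ²) = √(1 − 1/4.37²) = 0.97347
Dilated lifetime: Δt = γτ₀ = 4.37 × 12.4 ns = 54.188 ns
d = vΔt = 0.97347c × 54.188 ns = 2.9185×10^8 m/s × 5.4188×10^-8 s = 15.8 m

d ≈ 15.8 m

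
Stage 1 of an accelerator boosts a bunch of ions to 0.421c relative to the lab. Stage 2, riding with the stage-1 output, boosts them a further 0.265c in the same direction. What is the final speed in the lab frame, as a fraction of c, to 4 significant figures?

u ≈ 0.6171c

Compose boost 2: (0.265 + 0.421)/(1 + 0.265×0.421) = 0.6860/1.11156 = 0.6171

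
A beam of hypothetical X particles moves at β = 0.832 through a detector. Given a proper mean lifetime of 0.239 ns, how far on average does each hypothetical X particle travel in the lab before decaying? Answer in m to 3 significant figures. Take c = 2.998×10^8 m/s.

d ≈ 0.107 m

γ = 1/√(1 − 0.832²) = 1.8025
Dilated lifetime: Δt = γτ₀ = 1.8025 × 0.239 ns = 0.43080 ns
d = vΔt = 0.832c × 0.43080 ns = 2.4943×10^8 m/s × 4.3080×10^-10 s = 0.107 m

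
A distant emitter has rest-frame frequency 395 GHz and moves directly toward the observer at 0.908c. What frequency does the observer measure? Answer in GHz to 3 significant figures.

Relativistic Doppler: f_obs = f_src √((1+β)/(1−β))
= 395 × √(1.9080/0.092000) = 395 × 4.5540 = 1800 GHz

f_obs ≈ 1800 GHz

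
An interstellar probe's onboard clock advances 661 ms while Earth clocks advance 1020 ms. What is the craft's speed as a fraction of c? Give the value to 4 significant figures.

γ = Δt/τ₀ = 1020/661 = 1.54312
β = √(1 − 1/γ²) = √(1 − 1/1.54312²) = 0.7616

β ≈ 0.7616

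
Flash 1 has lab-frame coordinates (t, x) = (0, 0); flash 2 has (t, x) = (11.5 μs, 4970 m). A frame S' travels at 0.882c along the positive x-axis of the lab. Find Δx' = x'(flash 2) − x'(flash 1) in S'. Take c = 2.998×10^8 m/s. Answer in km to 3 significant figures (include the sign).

Δx' ≈ 4.09 km

γ = 1/√(1 − 0.882²) = 2.1220
Δx' = γ(Δx − vΔt) = 2.1220 × (4970 m − 0.882×(2.998×10^8 m/s)×11.5×10^-6 s)
= 2.1220 × (1929.1 m) = 4.09 km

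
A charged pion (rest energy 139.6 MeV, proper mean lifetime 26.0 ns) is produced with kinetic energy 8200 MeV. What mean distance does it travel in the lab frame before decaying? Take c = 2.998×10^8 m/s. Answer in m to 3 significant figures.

d ≈ 466 m

γ = 1 + K/(m₀c²) = 1 + 8200/139.6 = 59.739
β = √(1 − 1/γ²) = 0.99986
Dilated lifetime: γτ₀ = 59.739 × 26.0 ns = 1553.2 ns
d = βc·γτ₀ = 0.99986 × (2.998×10^8 m/s) × 1.5532×10^-6 s = 466 m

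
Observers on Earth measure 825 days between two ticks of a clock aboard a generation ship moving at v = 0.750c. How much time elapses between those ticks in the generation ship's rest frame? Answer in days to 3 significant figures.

γ = 1/√(1 − 0.750²) = 1.5119
Proper time: τ₀ = Δt/γ = 825/1.5119 = 546 days

τ₀ ≈ 546 days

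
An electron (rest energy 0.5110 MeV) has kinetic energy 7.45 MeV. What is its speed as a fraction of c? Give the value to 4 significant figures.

β ≈ 0.9979

γ = 1 + K/(m₀c²) = 1 + 7.45/0.5110 = 15.5793
β = √(1 − 1/γ²) = 0.9979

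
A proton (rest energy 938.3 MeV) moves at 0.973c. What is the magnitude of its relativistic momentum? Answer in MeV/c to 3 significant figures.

γ = 1/√(1 − 0.973²) = 4.3327
p = γβm₀c = 4.3327 × 0.973 × 938.3 MeV/c = 3960 MeV/c

p ≈ 3960 MeV/c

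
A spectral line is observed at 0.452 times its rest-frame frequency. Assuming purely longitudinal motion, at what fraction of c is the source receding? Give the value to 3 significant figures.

f_obs/f_src = √((1−β)/(1+β)) = 0.452  ⇒  (1−β)/(1+β) = 0.20430
β = |1 − D²|/(1 + D²) = |1 − 0.20430|/(1 + 0.20430) = 0.661

β ≈ 0.661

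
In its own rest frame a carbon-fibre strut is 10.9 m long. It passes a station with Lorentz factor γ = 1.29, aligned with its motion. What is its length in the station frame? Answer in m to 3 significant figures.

L ≈ 8.45 m

γ = 1.29 (given)
Length contraction: L = L₀/γ = 10.9/1.29 = 8.45 m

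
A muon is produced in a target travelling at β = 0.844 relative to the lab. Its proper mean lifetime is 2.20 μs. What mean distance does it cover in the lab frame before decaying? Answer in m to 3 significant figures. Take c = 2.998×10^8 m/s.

d ≈ 1040 m

γ = 1/√(1 − 0.844²) = 1.8645
Dilated lifetime: Δt = γτ₀ = 1.8645 × 2.20 μs = 4.1019 μs
d = vΔt = 0.844c × 4.1019 μs = 2.5303×10^8 m/s × 4.1019×10^-6 s = 1040 m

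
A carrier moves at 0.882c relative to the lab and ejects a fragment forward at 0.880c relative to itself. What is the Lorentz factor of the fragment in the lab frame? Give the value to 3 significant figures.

γ ≈ 7.94

u_lab = (0.880 + 0.882)/(1 + 0.880×0.882) = 1.762/1.77616 = 0.992028
γ = 1/√(1 − 0.992028²) = 7.94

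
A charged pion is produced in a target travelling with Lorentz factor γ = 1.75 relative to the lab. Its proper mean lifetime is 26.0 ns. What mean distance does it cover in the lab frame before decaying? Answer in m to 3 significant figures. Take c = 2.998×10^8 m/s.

β = √(1 − 1/γ²) = √(1 − 1/1.75²) = 0.82065
Dilated lifetime: Δt = γτ₀ = 1.75 × 26.0 ns = 45.500 ns
d = vΔt = 0.82065c × 45.500 ns = 2.4603×10^8 m/s × 4.5500×10^-8 s = 11.2 m

d ≈ 11.2 m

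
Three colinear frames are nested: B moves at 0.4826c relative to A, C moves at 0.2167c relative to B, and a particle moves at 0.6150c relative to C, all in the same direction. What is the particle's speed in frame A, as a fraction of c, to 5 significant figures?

u ≈ 0.89833c

Compose boost 2: (0.2167 + 0.4826)/(1 + 0.2167×0.4826) = 0.69930/1.104579 = 0.6330916
Compose boost 3: (0.6150 + 0.6330916)/(1 + 0.6150×0.6330916) = 1.248092/1.389351 = 0.89833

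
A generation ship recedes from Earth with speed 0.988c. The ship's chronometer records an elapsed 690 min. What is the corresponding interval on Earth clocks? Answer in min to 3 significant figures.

Δt ≈ 4470 min

γ = 1/√(1 − 0.988²) = 6.4744
Time dilation: Δt = γτ₀ = 6.4744 × 690 min = 4470 min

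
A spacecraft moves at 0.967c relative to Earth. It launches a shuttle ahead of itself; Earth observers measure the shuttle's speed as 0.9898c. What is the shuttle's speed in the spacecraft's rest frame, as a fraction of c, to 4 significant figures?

Inverse velocity addition: u' = (u − v)/(1 − uv/c²)
= (0.9898 − 0.967)/(1 − 0.9898×0.967) = 0.02280/0.0428634 = 0.5319

u' ≈ 0.5319c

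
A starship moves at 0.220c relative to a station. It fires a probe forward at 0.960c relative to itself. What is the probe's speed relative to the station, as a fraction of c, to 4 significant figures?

u ≈ 0.9742c

Relativistic velocity addition: u = (u' + v)/(1 + u'v/c²)
= (0.960 + 0.220)/(1 + 0.960×0.220) = 1.180/1.21120 = 0.9742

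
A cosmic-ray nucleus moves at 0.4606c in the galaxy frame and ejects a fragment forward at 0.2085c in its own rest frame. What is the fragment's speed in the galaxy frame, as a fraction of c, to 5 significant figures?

u ≈ 0.61047c

Compose boost 2: (0.2085 + 0.4606)/(1 + 0.2085×0.4606) = 0.66910/1.096035 = 0.61047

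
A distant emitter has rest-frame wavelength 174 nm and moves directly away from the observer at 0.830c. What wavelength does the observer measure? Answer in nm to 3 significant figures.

Relativistic Doppler: λ_obs = λ_src √((1+β)/(1−β))
= 174 × √(1.8300/0.17000) = 174 × 3.2810 = 571 nm

λ_obs ≈ 571 nm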